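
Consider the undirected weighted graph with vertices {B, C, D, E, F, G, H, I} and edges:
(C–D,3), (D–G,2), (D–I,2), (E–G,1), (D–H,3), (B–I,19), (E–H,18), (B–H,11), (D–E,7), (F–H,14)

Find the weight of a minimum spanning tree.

Prim's algorithm from H:
Step 1: frontier [D–H 3, B–H 11, F–H 14, E–H 18] → take D–H (3); add D.
Step 2: frontier [D–G 2, D–I 2, C–D 3, D–E 7, B–H 11, F–H 14, E–H 18] → take D–G (2); add G.
Step 3: frontier [D–I 2, C–D 3, D–E 7, E–G 1, B–H 11, F–H 14, E–H 18] → take E–G (1); add E.
Step 4: frontier [D–I 2, C–D 3, B–H 11, F–H 14] → take D–I (2); add I.
Step 5: frontier [C–D 3, B–H 11, F–H 14, B–I 19] → take C–D (3); add C.
Step 6: frontier [B–H 11, F–H 14, B–I 19] → take B–H (11); add B.
Step 7: frontier [F–H 14] → take F–H (14); add F.
MST edges: D–H, D–G, E–G, D–I, C–D, B–H, F–H; total weight 3+2+1+2+3+11+14 = 36.

36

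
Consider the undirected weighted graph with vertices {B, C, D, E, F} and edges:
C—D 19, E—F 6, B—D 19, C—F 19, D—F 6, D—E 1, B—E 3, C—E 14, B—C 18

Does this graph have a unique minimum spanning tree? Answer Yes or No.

Kruskal: consider edges lightest-first.
D—E (1): add. Components now {B} {C} {D,E} {F}
B—E (3): add. Components now {B,D,E} {C} {F}
D—F (6): add. Components now {B,D,E,F} {C}
E—F (6): skip — E and F already connected.
C—E (14): add. Components now {B,C,D,E,F}
Non-tree edge E—F has weight 6, equal to the heaviest edge on its tree cycle — swapping gives another MST of the same weight. Not unique.

No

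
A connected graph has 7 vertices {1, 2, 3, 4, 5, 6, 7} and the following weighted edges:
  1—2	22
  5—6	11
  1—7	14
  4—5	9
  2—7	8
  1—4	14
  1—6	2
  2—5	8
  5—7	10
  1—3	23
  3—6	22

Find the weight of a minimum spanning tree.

Prim's algorithm from 1:
Step 1: cheapest edge leaving the tree is 1—6 (2); add 6.
Step 2: cheapest edge leaving the tree is 5—6 (11); add 5.
Step 3: cheapest edge leaving the tree is 2—5 (8); add 2.
Step 4: cheapest edge leaving the tree is 2—7 (8); add 7.
Step 5: cheapest edge leaving the tree is 4—5 (9); add 4.
Step 6: cheapest edge leaving the tree is 3—6 (22); add 3.
MST edges: 1—6, 5—6, 2—5, 2—7, 4—5, 3—6; total weight 2+11+8+8+9+22 = 60.

60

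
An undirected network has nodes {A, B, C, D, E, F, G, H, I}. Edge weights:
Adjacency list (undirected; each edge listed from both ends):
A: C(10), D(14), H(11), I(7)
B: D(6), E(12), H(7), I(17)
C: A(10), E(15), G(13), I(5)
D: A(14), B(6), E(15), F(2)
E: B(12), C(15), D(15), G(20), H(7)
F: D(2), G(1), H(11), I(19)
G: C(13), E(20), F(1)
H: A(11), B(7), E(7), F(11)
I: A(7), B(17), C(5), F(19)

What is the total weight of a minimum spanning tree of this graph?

46

Prim, starting at E.
Step 1: cheapest edge leaving the tree is E-H (7); add H.
Step 2: cheapest edge leaving the tree is B-H (7); add B.
Step 3: cheapest edge leaving the tree is B-D (6); add D.
Step 4: cheapest edge leaving the tree is D-F (2); add F.
Step 5: cheapest edge leaving the tree is F-G (1); add G.
Step 6: cheapest edge leaving the tree is A-H (11); add A.
Step 7: cheapest edge leaving the tree is A-I (7); add I.
Step 8: cheapest edge leaving the tree is C-I (5); add C.
MST edges: E-H, B-H, B-D, D-F, F-G, A-H, A-I, C-I; total weight 7+7+6+2+1+11+7+5 = 46.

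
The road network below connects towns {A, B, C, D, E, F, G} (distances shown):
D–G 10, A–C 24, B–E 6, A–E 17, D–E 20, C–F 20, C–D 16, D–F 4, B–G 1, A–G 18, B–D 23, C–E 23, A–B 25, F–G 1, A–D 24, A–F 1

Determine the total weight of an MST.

Sort edges by weight, then run Kruskal:
A–F (1): add. Components now {A,F} {B} {C} {D} {E} {G}
B–G (1): add. Components now {A,F} {B,G} {C} {D} {E}
F–G (1): add. Components now {A,B,F,G} {C} {D} {E}
D–F (4): add. Components now {A,B,D,F,G} {C} {E}
B–E (6): add. Components now {A,B,D,E,F,G} {C}
D–G (10): skip — D and G already connected.
C–D (16): add. Components now {A,B,C,D,E,F,G}
MST edges: A–F, B–G, F–G, D–F, B–E, C–D; total weight 1+1+1+4+6+16 = 29.

29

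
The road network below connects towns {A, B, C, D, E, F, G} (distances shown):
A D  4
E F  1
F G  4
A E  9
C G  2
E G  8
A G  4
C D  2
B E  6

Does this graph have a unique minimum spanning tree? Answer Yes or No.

Kruskal's algorithm — process edges by increasing weight (ties by edge label):
E F (1): add — endpoints in different components.
C D (2): add — endpoints in different components.
C G (2): add — endpoints in different components.
A D (4): add — endpoints in different components.
A G (4): skip — A and G already connected.
F G (4): add — endpoints in different components.
B E (6): add — endpoints in different components.
Non-tree edge A G has weight 4, equal to the heaviest edge on its tree cycle — swapping gives another MST of the same weight. Not unique.

No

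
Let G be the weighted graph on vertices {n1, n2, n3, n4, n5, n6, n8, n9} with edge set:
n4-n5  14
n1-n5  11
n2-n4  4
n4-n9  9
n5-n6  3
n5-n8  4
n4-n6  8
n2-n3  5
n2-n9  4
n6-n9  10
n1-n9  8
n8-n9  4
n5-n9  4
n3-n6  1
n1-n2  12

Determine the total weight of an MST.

Kruskal: consider edges lightest-first.
n3-n6 (1): add — endpoints in different components.
n5-n6 (3): add — endpoints in different components.
n2-n4 (4): add — endpoints in different components.
n2-n9 (4): add — endpoints in different components.
n5-n8 (4): add — endpoints in different components.
n5-n9 (4): add — endpoints in different components.
n8-n9 (4): skip — n8 and n9 already connected.
n2-n3 (5): skip — n2 and n3 already connected.
n1-n9 (8): add — endpoints in different components.
MST edges: n3-n6, n5-n6, n2-n4, n2-n9, n5-n8, n5-n9, n1-n9; total weight 1+3+4+4+4+4+8 = 28.

28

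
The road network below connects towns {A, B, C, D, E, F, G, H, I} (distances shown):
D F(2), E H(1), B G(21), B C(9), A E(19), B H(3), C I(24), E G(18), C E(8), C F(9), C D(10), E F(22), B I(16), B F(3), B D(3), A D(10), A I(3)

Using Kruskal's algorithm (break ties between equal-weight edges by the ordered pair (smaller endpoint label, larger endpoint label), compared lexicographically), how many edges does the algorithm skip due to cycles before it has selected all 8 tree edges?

Kruskal's algorithm — process edges by increasing weight (ties by edge label):
E H (1): add — endpoints in different components.
D F (2): add — endpoints in different components.
A I (3): add — endpoints in different components.
B D (3): add — endpoints in different components.
B F (3): skip — B and F already connected.
B H (3): add — endpoints in different components.
C E (8): add — endpoints in different components.
B C (9): skip — B and C already connected.
C F (9): skip — C and F already connected.
A D (10): add — endpoints in different components.
C D (10): skip — C and D already connected.
B I (16): skip — B and I already connected.
E G (18): add — endpoints in different components.
Edges rejected before the tree was complete: 5.

5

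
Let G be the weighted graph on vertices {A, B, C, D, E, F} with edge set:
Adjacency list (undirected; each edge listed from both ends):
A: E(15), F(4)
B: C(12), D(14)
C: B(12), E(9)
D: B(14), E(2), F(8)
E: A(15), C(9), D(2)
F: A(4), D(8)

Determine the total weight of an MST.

35

Kruskal's algorithm — process edges by increasing weight (ties by edge label):
D-E (2): add — endpoints in different components.
A-F (4): add — endpoints in different components.
D-F (8): add — endpoints in different components.
C-E (9): add — endpoints in different components.
B-C (12): add — endpoints in different components.
MST edges: D-E, A-F, D-F, C-E, B-C; total weight 2+4+8+9+12 = 35.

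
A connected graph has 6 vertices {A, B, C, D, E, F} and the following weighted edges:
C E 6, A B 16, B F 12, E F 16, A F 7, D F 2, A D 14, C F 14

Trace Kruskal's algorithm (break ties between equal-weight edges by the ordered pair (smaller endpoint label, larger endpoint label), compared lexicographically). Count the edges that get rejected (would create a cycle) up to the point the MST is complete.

Kruskal's algorithm — process edges by increasing weight (ties by edge label):
D F (2): add — endpoints in different components.
C E (6): add — endpoints in different components.
A F (7): add — endpoints in different components.
B F (12): add — endpoints in different components.
A D (14): skip — A and D already connected.
C F (14): add — endpoints in different components.
Edges rejected before the tree was complete: 1.

1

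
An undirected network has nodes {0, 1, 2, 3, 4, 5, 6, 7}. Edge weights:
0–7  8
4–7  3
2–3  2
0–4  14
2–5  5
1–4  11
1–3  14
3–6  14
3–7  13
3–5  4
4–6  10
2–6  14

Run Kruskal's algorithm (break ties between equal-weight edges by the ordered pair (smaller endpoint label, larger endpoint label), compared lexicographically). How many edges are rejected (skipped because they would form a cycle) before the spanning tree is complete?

1

Sort edges by weight, then run Kruskal:
2–3 (2): add — endpoints in different components.
4–7 (3): add — endpoints in different components.
3–5 (4): add — endpoints in different components.
2–5 (5): skip — 2 and 5 already connected.
0–7 (8): add — endpoints in different components.
4–6 (10): add — endpoints in different components.
1–4 (11): add — endpoints in different components.
3–7 (13): add — endpoints in different components.
Edges rejected before the tree was complete: 1.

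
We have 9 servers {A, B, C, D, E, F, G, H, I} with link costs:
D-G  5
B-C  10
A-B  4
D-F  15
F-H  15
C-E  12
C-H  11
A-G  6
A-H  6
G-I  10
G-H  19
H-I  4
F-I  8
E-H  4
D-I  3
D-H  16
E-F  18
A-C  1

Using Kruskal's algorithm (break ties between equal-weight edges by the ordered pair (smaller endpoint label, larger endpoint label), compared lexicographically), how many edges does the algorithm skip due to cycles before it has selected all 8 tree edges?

1

Kruskal: consider edges lightest-first.
A-C (1): add — endpoints in different components.
D-I (3): add — endpoints in different components.
A-B (4): add — endpoints in different components.
E-H (4): add — endpoints in different components.
H-I (4): add — endpoints in different components.
D-G (5): add — endpoints in different components.
A-G (6): add — endpoints in different components.
A-H (6): skip — A and H already connected.
F-I (8): add — endpoints in different components.
Edges rejected before the tree was complete: 1.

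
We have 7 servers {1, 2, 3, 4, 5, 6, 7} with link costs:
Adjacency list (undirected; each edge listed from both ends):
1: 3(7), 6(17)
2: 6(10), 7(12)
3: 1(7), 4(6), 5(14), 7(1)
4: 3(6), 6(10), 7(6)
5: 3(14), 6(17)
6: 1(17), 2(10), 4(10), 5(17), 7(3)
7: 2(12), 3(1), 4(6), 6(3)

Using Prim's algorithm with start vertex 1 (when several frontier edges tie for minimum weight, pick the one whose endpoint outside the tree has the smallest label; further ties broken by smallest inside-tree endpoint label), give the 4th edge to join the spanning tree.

Prim's algorithm from 1:
Step 1: cheapest edge leaving the tree is 1–3 (7); add 3.
Step 2: cheapest edge leaving the tree is 3–7 (1); add 7.
Step 3: cheapest edge leaving the tree is 6–7 (3); add 6.
Step 4: cheapest edge leaving the tree is 3–4 (6); add 4.
Step 5: cheapest edge leaving the tree is 2–6 (10); add 2.
Step 6: cheapest edge leaving the tree is 3–5 (14); add 5.
The 4th edge added is 3–4.

3-4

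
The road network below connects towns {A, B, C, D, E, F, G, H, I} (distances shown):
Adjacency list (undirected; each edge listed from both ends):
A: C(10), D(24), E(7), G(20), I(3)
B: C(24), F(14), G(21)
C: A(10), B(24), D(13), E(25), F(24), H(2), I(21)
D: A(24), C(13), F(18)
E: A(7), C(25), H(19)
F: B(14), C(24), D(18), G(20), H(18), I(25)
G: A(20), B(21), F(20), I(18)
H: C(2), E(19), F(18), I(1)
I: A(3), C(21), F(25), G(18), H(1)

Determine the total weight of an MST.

76

Kruskal's algorithm — process edges by increasing weight (ties by edge label):
H—I (1): add — endpoints in different components.
C—H (2): add — endpoints in different components.
A—I (3): add — endpoints in different components.
A—E (7): add — endpoints in different components.
A—C (10): skip — A and C already connected.
C—D (13): add — endpoints in different components.
B—F (14): add — endpoints in different components.
D—F (18): add — endpoints in different components.
F—H (18): skip — F and H already connected.
G—I (18): add — endpoints in different components.
MST edges: H—I, C—H, A—I, A—E, C—D, B—F, D—F, G—I; total weight 1+2+3+7+13+14+18+18 = 76.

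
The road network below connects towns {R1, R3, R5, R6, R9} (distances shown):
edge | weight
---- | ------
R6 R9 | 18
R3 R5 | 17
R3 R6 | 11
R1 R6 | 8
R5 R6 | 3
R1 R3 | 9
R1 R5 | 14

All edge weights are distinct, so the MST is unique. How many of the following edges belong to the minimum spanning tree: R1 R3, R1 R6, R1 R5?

2

Sort edges by weight, then run Kruskal:
R5 R6 (3): add — endpoints in different components.
R1 R6 (8): add — endpoints in different components.
R1 R3 (9): add — endpoints in different components.
R3 R6 (11): skip — R6 and R3 already connected.
R1 R5 (14): skip — R1 and R5 already connected.
R3 R5 (17): skip — R3 and R5 already connected.
R6 R9 (18): add — endpoints in different components.
MST edge set: {R5 R6, R1 R6, R1 R3, R6 R9}.
Of the listed edges, {R1 R3, R1 R6} are in the MST → 2.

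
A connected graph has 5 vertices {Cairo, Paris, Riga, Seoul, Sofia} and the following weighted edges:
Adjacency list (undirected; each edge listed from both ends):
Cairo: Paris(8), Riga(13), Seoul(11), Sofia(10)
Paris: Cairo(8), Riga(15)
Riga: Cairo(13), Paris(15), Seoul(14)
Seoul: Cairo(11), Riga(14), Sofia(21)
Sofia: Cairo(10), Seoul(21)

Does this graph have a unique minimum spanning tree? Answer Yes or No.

Yes

Kruskal's algorithm — process edges by increasing weight (ties by edge label):
Cairo-Paris (8): add. Components now {Riga} {Cairo,Paris} {Seoul} {Sofia}
Cairo-Sofia (10): add. Components now {Riga} {Cairo,Paris,Sofia} {Seoul}
Cairo-Seoul (11): add. Components now {Riga} {Cairo,Paris,Seoul,Sofia}
Cairo-Riga (13): add. Components now {Cairo,Paris,Riga,Seoul,Sofia}
Every non-tree edge has weight strictly greater than the heaviest edge on the tree path between its endpoints, so the MST is unique.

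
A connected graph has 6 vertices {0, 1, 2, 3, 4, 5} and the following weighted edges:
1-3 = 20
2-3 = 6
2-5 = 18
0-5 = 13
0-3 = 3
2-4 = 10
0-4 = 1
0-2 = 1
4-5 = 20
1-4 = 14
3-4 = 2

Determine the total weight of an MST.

31

Prim's algorithm from 2:
Step 1: cheapest edge leaving the tree is 0-2 (1); add 0.
Step 2: cheapest edge leaving the tree is 0-4 (1); add 4.
Step 3: cheapest edge leaving the tree is 3-4 (2); add 3.
Step 4: cheapest edge leaving the tree is 0-5 (13); add 5.
Step 5: cheapest edge leaving the tree is 1-4 (14); add 1.
MST edges: 0-2, 0-4, 3-4, 0-5, 1-4; total weight 1+1+2+13+14 = 31.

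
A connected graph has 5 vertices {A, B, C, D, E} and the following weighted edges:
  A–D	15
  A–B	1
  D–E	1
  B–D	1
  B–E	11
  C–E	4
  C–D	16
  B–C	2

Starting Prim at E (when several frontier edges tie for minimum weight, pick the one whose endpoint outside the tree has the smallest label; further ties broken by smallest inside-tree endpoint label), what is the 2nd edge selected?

Grow the tree from E using Prim:
Step 1: frontier [D–E 1, C–E 4, B–E 11] → take D–E (1); add D.
Step 2: frontier [B–D 1, A–D 15, C–D 16, C–E 4, B–E 11] → take B–D (1); add B.
Step 3: frontier [A–B 1, B–C 2, A–D 15, C–D 16, C–E 4] → take A–B (1); add A.
Step 4: frontier [B–C 2, C–D 16, C–E 4] → take B–C (2); add C.
The 2nd edge added is B–D.

B-D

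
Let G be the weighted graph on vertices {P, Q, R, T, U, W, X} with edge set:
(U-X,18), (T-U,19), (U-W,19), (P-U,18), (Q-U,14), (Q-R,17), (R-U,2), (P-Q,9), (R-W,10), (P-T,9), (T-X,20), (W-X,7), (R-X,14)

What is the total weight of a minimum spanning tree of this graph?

51

Sort edges by weight, then run Kruskal:
R-U (2): add — endpoints in different components.
W-X (7): add — endpoints in different components.
P-Q (9): add — endpoints in different components.
P-T (9): add — endpoints in different components.
R-W (10): add — endpoints in different components.
Q-U (14): add — endpoints in different components.
MST edges: R-U, W-X, P-Q, P-T, R-W, Q-U; total weight 2+7+9+9+10+14 = 51.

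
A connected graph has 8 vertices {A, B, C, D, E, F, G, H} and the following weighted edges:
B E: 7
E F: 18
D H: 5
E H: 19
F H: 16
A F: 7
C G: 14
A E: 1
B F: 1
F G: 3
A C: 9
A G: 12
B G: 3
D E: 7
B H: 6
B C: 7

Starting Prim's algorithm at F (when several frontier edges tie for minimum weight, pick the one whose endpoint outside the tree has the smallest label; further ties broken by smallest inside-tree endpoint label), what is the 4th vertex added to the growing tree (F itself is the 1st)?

H

Grow the tree from F using Prim:
Step 1: cheapest edge leaving the tree is B F (1); add B.
Step 2: cheapest edge leaving the tree is B G (3); add G.
Step 3: cheapest edge leaving the tree is B H (6); add H.
Step 4: cheapest edge leaving the tree is D H (5); add D.
Step 5: cheapest edge leaving the tree is A F (7); add A.
Step 6: cheapest edge leaving the tree is A E (1); add E.
Step 7: cheapest edge leaving the tree is B C (7); add C.
Vertex order: F, B, G, H, D, A, E, C. The 4th vertex is H.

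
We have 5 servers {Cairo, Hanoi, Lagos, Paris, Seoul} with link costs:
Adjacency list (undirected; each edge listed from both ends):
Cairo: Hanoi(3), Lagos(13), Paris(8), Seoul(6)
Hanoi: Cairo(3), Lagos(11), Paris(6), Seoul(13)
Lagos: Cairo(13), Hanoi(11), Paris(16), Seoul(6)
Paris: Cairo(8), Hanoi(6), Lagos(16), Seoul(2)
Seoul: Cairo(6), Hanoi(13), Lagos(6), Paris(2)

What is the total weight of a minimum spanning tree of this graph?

Prim, starting at Paris.
Step 1: frontier [Paris—Seoul 2, Hanoi—Paris 6, Cairo—Paris 8, Lagos—Paris 16] → take Paris—Seoul (2); add Seoul.
Step 2: frontier [Hanoi—Paris 6, Cairo—Paris 8, Lagos—Paris 16, Cairo—Seoul 6, Lagos—Seoul 6, Hanoi—Seoul 13] → take Cairo—Seoul (6); add Cairo.
Step 3: frontier [Cairo—Hanoi 3, Cairo—Lagos 13, Hanoi—Paris 6, Lagos—Paris 16, Lagos—Seoul 6, Hanoi—Seoul 13] → take Cairo—Hanoi (3); add Hanoi.
Step 4: frontier [Cairo—Lagos 13, Hanoi—Lagos 11, Lagos—Paris 16, Lagos—Seoul 6] → take Lagos—Seoul (6); add Lagos.
MST edges: Paris—Seoul, Cairo—Seoul, Cairo—Hanoi, Lagos—Seoul; total weight 2+6+3+6 = 17.

17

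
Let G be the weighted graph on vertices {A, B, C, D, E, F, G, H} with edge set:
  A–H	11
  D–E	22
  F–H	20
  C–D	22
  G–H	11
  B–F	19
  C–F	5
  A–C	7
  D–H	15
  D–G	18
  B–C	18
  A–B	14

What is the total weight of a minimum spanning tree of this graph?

Prim's algorithm from G:
Step 1: frontier [G–H 11, D–G 18] → take G–H (11); add H.
Step 2: frontier [D–G 18, A–H 11, D–H 15, F–H 20] → take A–H (11); add A.
Step 3: frontier [A–C 7, A–B 14, D–G 18, D–H 15, F–H 20] → take A–C (7); add C.
Step 4: frontier [A–B 14, C–F 5, B–C 18, C–D 22, D–G 18, D–H 15, F–H 20] → take C–F (5); add F.
Step 5: frontier [A–B 14, B–C 18, C–D 22, B–F 19, D–G 18, D–H 15] → take A–B (14); add B.
Step 6: frontier [C–D 22, D–G 18, D–H 15] → take D–H (15); add D.
Step 7: frontier [D–E 22] → take D–E (22); add E.
MST edges: G–H, A–H, A–C, C–F, A–B, D–H, D–E; total weight 11+11+7+5+14+15+22 = 85.

85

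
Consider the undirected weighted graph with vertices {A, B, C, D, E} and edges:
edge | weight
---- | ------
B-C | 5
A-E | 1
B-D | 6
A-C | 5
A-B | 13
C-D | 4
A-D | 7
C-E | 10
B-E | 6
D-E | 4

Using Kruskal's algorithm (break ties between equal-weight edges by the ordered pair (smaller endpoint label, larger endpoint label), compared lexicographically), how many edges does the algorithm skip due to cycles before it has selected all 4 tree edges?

Sort edges by weight, then run Kruskal:
A-E (1): add — endpoints in different components.
C-D (4): add — endpoints in different components.
D-E (4): add — endpoints in different components.
A-C (5): skip — A and C already connected.
B-C (5): add — endpoints in different components.
Edges rejected before the tree was complete: 1.

1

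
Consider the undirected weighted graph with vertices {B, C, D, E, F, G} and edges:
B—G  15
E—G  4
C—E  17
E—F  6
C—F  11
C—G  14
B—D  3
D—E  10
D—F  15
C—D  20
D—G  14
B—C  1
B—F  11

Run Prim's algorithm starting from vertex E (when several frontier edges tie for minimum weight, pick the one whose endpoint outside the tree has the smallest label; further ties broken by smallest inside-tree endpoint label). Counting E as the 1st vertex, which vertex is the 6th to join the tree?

Grow the tree from E using Prim:
Step 1: cheapest edge leaving the tree is E—G (4); add G.
Step 2: cheapest edge leaving the tree is E—F (6); add F.
Step 3: cheapest edge leaving the tree is D—E (10); add D.
Step 4: cheapest edge leaving the tree is B—D (3); add B.
Step 5: cheapest edge leaving the tree is B—C (1); add C.
Vertex order: E, G, F, D, B, C. The 6th vertex is C.

C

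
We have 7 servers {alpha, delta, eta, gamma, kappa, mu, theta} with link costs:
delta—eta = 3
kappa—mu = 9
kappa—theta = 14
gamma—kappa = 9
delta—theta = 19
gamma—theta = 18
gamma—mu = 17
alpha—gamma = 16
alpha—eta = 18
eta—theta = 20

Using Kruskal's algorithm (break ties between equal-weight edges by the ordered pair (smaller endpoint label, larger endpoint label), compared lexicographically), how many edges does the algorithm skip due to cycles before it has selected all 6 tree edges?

Kruskal: consider edges lightest-first.
delta—eta (3): add — endpoints in different components.
gamma—kappa (9): add — endpoints in different components.
kappa—mu (9): add — endpoints in different components.
kappa—theta (14): add — endpoints in different components.
alpha—gamma (16): add — endpoints in different components.
gamma—mu (17): skip — mu and gamma already connected.
alpha—eta (18): add — endpoints in different components.
Edges rejected before the tree was complete: 1.

1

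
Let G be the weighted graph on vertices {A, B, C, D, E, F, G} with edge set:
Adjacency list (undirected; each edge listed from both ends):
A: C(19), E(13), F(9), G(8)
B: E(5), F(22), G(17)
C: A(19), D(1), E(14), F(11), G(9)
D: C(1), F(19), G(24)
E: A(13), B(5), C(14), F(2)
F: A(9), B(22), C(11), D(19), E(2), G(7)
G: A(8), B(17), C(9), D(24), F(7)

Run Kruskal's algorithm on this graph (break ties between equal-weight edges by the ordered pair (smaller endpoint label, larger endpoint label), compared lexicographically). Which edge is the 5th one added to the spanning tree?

Sort edges by weight, then run Kruskal:
C-D (1): add — endpoints in different components.
E-F (2): add — endpoints in different components.
B-E (5): add — endpoints in different components.
F-G (7): add — endpoints in different components.
A-G (8): add — endpoints in different components.
A-F (9): skip — A and F already connected.
C-G (9): add — endpoints in different components.
The 5th edge added is A-G.

A-G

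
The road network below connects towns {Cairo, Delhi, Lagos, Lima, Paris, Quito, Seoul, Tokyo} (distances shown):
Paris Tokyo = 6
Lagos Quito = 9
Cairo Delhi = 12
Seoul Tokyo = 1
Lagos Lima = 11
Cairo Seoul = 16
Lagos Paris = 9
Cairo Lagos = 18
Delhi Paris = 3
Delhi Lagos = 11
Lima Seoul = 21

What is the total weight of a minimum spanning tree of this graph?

51

Prim, starting at Lagos.
Step 1: frontier [Lagos Paris 9, Lagos Quito 9, Delhi Lagos 11, Lagos Lima 11, Cairo Lagos 18] → take Lagos Paris (9); add Paris.
Step 2: frontier [Lagos Quito 9, Delhi Lagos 11, Lagos Lima 11, Cairo Lagos 18, Delhi Paris 3, Paris Tokyo 6] → take Delhi Paris (3); add Delhi.
Step 3: frontier [Cairo Delhi 12, Lagos Quito 9, Lagos Lima 11, Cairo Lagos 18, Paris Tokyo 6] → take Paris Tokyo (6); add Tokyo.
Step 4: frontier [Cairo Delhi 12, Lagos Quito 9, Lagos Lima 11, Cairo Lagos 18, Seoul Tokyo 1] → take Seoul Tokyo (1); add Seoul.
Step 5: frontier [Cairo Delhi 12, Lagos Quito 9, Lagos Lima 11, Cairo Lagos 18, Cairo Seoul 16, Lima Seoul 21] → take Lagos Quito (9); add Quito.
Step 6: frontier [Cairo Delhi 12, Lagos Lima 11, Cairo Lagos 18, Cairo Seoul 16, Lima Seoul 21] → take Lagos Lima (11); add Lima.
Step 7: frontier [Cairo Delhi 12, Cairo Lagos 18, Cairo Seoul 16] → take Cairo Delhi (12); add Cairo.
MST edges: Lagos Paris, Delhi Paris, Paris Tokyo, Seoul Tokyo, Lagos Quito, Lagos Lima, Cairo Delhi; total weight 9+3+6+1+9+11+12 = 51.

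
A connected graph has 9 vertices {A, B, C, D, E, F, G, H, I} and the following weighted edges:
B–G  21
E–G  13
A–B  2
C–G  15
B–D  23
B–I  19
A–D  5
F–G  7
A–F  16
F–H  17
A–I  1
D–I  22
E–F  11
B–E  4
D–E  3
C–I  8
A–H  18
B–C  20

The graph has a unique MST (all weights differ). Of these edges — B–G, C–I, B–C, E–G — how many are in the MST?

1

Sort edges by weight, then run Kruskal:
A–I (1): add — endpoints in different components.
A–B (2): add — endpoints in different components.
D–E (3): add — endpoints in different components.
B–E (4): add — endpoints in different components.
A–D (5): skip — A and D already connected.
F–G (7): add — endpoints in different components.
C–I (8): add — endpoints in different components.
E–F (11): add — endpoints in different components.
E–G (13): skip — E and G already connected.
C–G (15): skip — C and G already connected.
A–F (16): skip — A and F already connected.
F–H (17): add — endpoints in different components.
MST edge set: {A–I, A–B, D–E, B–E, F–G, C–I, E–F, F–H}.
Of the listed edges, {C–I} are in the MST → 1.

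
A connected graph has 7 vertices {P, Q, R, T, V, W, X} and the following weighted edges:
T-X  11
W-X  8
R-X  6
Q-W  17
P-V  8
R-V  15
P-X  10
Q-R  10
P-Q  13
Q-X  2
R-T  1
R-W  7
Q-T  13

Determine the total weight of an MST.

34

Kruskal: consider edges lightest-first.
R-T (1): add — endpoints in different components.
Q-X (2): add — endpoints in different components.
R-X (6): add — endpoints in different components.
R-W (7): add — endpoints in different components.
P-V (8): add — endpoints in different components.
W-X (8): skip — W and X already connected.
P-X (10): add — endpoints in different components.
MST edges: R-T, Q-X, R-X, R-W, P-V, P-X; total weight 1+2+6+7+8+10 = 34.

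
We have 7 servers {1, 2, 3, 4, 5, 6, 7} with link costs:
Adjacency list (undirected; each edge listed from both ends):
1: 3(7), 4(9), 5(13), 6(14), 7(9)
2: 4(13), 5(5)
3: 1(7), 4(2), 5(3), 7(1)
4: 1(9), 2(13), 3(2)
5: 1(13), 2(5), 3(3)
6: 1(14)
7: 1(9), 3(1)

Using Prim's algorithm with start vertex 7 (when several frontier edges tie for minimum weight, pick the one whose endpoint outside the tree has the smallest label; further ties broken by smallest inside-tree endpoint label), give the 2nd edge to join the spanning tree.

3-4

Grow the tree from 7 using Prim:
Step 1: frontier [3—7 1, 1—7 9] → take 3—7 (1); add 3.
Step 2: frontier [3—4 2, 3—5 3, 1—3 7, 1—7 9] → take 3—4 (2); add 4.
Step 3: frontier [3—5 3, 1—3 7, 1—4 9, 2—4 13, 1—7 9] → take 3—5 (3); add 5.
Step 4: frontier [1—3 7, 1—4 9, 2—4 13, 2—5 5, 1—5 13, 1—7 9] → take 2—5 (5); add 2.
Step 5: frontier [1—3 7, 1—4 9, 1—5 13, 1—7 9] → take 1—3 (7); add 1.
Step 6: frontier [1—6 14] → take 1—6 (14); add 6.
The 2nd edge added is 3—4.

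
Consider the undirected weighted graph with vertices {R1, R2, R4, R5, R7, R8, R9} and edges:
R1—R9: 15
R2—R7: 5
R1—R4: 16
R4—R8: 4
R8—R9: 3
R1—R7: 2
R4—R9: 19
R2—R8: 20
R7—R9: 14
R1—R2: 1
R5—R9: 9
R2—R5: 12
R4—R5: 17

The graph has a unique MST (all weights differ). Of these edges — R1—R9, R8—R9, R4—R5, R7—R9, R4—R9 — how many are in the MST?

Sort edges by weight, then run Kruskal:
R1—R2 (1): add — endpoints in different components.
R1—R7 (2): add — endpoints in different components.
R8—R9 (3): add — endpoints in different components.
R4—R8 (4): add — endpoints in different components.
R2—R7 (5): skip — R2 and R7 already connected.
R5—R9 (9): add — endpoints in different components.
R2—R5 (12): add — endpoints in different components.
MST edge set: {R1—R2, R1—R7, R8—R9, R4—R8, R5—R9, R2—R5}.
Of the listed edges, {R8—R9} are in the MST → 1.

1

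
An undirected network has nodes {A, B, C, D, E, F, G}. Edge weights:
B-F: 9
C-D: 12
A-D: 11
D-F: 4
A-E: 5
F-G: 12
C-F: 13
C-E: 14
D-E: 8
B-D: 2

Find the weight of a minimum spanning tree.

43

Sort edges by weight, then run Kruskal:
B-D (2): add — endpoints in different components.
D-F (4): add — endpoints in different components.
A-E (5): add — endpoints in different components.
D-E (8): add — endpoints in different components.
B-F (9): skip — B and F already connected.
A-D (11): skip — A and D already connected.
C-D (12): add — endpoints in different components.
F-G (12): add — endpoints in different components.
MST edges: B-D, D-F, A-E, D-E, C-D, F-G; total weight 2+4+5+8+12+12 = 43.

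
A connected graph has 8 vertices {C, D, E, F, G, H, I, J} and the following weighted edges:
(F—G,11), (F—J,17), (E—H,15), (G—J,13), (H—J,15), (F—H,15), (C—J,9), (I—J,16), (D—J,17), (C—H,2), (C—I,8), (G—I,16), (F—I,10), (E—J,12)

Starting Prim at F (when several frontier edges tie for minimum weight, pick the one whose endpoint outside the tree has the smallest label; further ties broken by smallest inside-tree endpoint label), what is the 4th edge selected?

Prim's algorithm from F:
Step 1: frontier [F—I 10, F—G 11, F—H 15, F—J 17] → take F—I (10); add I.
Step 2: frontier [F—G 11, F—H 15, F—J 17, C—I 8, G—I 16, I—J 16] → take C—I (8); add C.
Step 3: frontier [C—H 2, C—J 9, F—G 11, F—H 15, F—J 17, G—I 16, I—J 16] → take C—H (2); add H.
Step 4: frontier [C—J 9, F—G 11, F—J 17, E—H 15, H—J 15, G—I 16, I—J 16] → take C—J (9); add J.
Step 5: frontier [F—G 11, E—H 15, G—I 16, E—J 12, G—J 13, D—J 17] → take F—G (11); add G.
Step 6: frontier [E—H 15, E—J 12, D—J 17] → take E—J (12); add E.
Step 7: frontier [D—J 17] → take D—J (17); add D.
The 4th edge added is C—J.

C-J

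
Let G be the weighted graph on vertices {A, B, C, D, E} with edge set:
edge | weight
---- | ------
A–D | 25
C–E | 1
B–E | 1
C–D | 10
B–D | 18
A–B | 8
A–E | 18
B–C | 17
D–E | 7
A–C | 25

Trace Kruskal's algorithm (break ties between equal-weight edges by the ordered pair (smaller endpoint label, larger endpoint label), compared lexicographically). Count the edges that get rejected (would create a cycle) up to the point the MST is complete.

Kruskal's algorithm — process edges by increasing weight (ties by edge label):
B–E (1): add. Components now {A} {B,E} {C} {D}
C–E (1): add. Components now {A} {B,C,E} {D}
D–E (7): add. Components now {A} {B,C,D,E}
A–B (8): add. Components now {A,B,C,D,E}
Edges rejected before the tree was complete: 0.

0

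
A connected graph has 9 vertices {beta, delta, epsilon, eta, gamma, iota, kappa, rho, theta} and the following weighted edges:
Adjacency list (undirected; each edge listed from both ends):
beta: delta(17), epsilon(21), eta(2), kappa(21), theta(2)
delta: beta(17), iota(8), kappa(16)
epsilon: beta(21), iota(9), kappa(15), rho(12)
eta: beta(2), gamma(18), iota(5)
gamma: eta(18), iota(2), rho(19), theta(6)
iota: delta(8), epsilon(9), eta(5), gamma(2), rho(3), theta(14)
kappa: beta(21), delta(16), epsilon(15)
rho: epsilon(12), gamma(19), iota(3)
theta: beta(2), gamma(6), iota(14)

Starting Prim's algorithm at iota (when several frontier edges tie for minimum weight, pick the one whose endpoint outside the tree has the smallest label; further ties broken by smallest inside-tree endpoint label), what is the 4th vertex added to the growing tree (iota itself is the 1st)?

eta

Prim, starting at iota.
Step 1: cheapest edge leaving the tree is gamma-iota (2); add gamma.
Step 2: cheapest edge leaving the tree is iota-rho (3); add rho.
Step 3: cheapest edge leaving the tree is eta-iota (5); add eta.
Step 4: cheapest edge leaving the tree is beta-eta (2); add beta.
Step 5: cheapest edge leaving the tree is beta-theta (2); add theta.
Step 6: cheapest edge leaving the tree is delta-iota (8); add delta.
Step 7: cheapest edge leaving the tree is epsilon-iota (9); add epsilon.
Step 8: cheapest edge leaving the tree is epsilon-kappa (15); add kappa.
Vertex order: iota, gamma, rho, eta, beta, theta, delta, epsilon, kappa. The 4th vertex is eta.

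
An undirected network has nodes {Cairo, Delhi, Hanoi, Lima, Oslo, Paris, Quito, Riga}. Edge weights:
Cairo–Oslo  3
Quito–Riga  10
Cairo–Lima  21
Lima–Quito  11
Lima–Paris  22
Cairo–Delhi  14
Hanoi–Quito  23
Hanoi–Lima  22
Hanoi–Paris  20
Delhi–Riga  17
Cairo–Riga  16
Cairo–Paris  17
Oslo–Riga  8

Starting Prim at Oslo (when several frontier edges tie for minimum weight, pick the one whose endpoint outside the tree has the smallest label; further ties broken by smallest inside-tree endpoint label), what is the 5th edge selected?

Prim, starting at Oslo.
Step 1: cheapest edge leaving the tree is Cairo–Oslo (3); add Cairo.
Step 2: cheapest edge leaving the tree is Oslo–Riga (8); add Riga.
Step 3: cheapest edge leaving the tree is Quito–Riga (10); add Quito.
Step 4: cheapest edge leaving the tree is Lima–Quito (11); add Lima.
Step 5: cheapest edge leaving the tree is Cairo–Delhi (14); add Delhi.
Step 6: cheapest edge leaving the tree is Cairo–Paris (17); add Paris.
Step 7: cheapest edge leaving the tree is Hanoi–Paris (20); add Hanoi.
The 5th edge added is Cairo–Delhi.

Cairo-Delhi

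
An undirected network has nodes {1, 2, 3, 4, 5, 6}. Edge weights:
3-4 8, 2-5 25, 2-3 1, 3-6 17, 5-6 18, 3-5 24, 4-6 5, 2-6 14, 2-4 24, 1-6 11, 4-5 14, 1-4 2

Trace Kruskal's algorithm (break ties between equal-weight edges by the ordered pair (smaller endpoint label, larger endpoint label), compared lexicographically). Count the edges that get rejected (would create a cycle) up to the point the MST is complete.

2

Kruskal: consider edges lightest-first.
2-3 (1): add. Components now {1} {2,3} {4} {5} {6}
1-4 (2): add. Components now {1,4} {2,3} {5} {6}
4-6 (5): add. Components now {1,4,6} {2,3} {5}
3-4 (8): add. Components now {1,2,3,4,6} {5}
1-6 (11): skip — 1 and 6 already connected.
2-6 (14): skip — 2 and 6 already connected.
4-5 (14): add. Components now {1,2,3,4,5,6}
Edges rejected before the tree was complete: 2.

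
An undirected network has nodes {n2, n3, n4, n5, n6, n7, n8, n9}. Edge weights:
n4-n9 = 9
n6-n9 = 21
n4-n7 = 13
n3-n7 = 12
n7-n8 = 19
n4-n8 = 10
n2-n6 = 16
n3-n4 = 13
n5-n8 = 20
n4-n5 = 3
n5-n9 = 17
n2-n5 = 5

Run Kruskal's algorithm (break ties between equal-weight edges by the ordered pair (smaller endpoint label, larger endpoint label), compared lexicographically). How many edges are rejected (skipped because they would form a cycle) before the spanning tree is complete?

1

Kruskal: consider edges lightest-first.
n4-n5 (3): add — endpoints in different components.
n2-n5 (5): add — endpoints in different components.
n4-n9 (9): add — endpoints in different components.
n4-n8 (10): add — endpoints in different components.
n3-n7 (12): add — endpoints in different components.
n3-n4 (13): add — endpoints in different components.
n4-n7 (13): skip — n4 and n7 already connected.
n2-n6 (16): add — endpoints in different components.
Edges rejected before the tree was complete: 1.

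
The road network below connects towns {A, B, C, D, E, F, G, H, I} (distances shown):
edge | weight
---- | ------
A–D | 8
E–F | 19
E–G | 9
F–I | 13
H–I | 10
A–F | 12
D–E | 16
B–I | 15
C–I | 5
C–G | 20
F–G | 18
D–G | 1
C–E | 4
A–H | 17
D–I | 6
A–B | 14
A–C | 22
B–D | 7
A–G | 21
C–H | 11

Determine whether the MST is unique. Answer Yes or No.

Kruskal: consider edges lightest-first.
D–G (1): add — endpoints in different components.
C–E (4): add — endpoints in different components.
C–I (5): add — endpoints in different components.
D–I (6): add — endpoints in different components.
B–D (7): add — endpoints in different components.
A–D (8): add — endpoints in different components.
E–G (9): skip — E and G already connected.
H–I (10): add — endpoints in different components.
C–H (11): skip — C and H already connected.
A–F (12): add — endpoints in different components.
Every non-tree edge has weight strictly greater than the heaviest edge on the tree path between its endpoints, so the MST is unique.

Yes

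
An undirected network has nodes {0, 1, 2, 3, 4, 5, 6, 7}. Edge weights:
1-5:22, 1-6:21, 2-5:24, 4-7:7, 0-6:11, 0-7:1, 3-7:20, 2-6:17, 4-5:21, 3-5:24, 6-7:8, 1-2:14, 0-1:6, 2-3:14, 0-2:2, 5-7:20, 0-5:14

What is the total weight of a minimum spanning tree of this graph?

Grow the tree from 0 using Prim:
Step 1: cheapest edge leaving the tree is 0-7 (1); add 7.
Step 2: cheapest edge leaving the tree is 0-2 (2); add 2.
Step 3: cheapest edge leaving the tree is 0-1 (6); add 1.
Step 4: cheapest edge leaving the tree is 4-7 (7); add 4.
Step 5: cheapest edge leaving the tree is 6-7 (8); add 6.
Step 6: cheapest edge leaving the tree is 2-3 (14); add 3.
Step 7: cheapest edge leaving the tree is 0-5 (14); add 5.
MST edges: 0-7, 0-2, 0-1, 4-7, 6-7, 2-3, 0-5; total weight 1+2+6+7+8+14+14 = 52.

52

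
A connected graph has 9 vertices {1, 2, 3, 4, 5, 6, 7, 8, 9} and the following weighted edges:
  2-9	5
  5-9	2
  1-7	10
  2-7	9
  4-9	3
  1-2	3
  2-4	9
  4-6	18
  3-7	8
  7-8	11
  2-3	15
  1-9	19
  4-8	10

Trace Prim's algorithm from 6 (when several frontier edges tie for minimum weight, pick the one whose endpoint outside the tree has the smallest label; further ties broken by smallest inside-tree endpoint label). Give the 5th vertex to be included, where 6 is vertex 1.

2

Prim's algorithm from 6:
Step 1: cheapest edge leaving the tree is 4-6 (18); add 4.
Step 2: cheapest edge leaving the tree is 4-9 (3); add 9.
Step 3: cheapest edge leaving the tree is 5-9 (2); add 5.
Step 4: cheapest edge leaving the tree is 2-9 (5); add 2.
Step 5: cheapest edge leaving the tree is 1-2 (3); add 1.
Step 6: cheapest edge leaving the tree is 2-7 (9); add 7.
Step 7: cheapest edge leaving the tree is 3-7 (8); add 3.
Step 8: cheapest edge leaving the tree is 4-8 (10); add 8.
Vertex order: 6, 4, 9, 5, 2, 1, 7, 3, 8. The 5th vertex is 2.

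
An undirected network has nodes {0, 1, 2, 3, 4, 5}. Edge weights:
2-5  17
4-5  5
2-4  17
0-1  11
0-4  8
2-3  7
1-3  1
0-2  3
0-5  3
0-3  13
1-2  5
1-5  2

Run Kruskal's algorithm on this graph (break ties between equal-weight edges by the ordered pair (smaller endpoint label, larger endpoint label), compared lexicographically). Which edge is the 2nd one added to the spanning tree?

Sort edges by weight, then run Kruskal:
1-3 (1): add. Components now {0} {1,3} {2} {4} {5}
1-5 (2): add. Components now {0} {1,3,5} {2} {4}
0-2 (3): add. Components now {0,2} {1,3,5} {4}
0-5 (3): add. Components now {0,1,2,3,5} {4}
1-2 (5): skip — 1 and 2 already connected.
4-5 (5): add. Components now {0,1,2,3,4,5}
The 2nd edge added is 1-5.

1-5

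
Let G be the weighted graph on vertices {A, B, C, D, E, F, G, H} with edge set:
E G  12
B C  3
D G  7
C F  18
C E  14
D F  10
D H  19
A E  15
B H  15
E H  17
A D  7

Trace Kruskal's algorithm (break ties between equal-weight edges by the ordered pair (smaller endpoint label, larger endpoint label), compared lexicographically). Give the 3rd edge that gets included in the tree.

Sort edges by weight, then run Kruskal:
B C (3): add — endpoints in different components.
A D (7): add — endpoints in different components.
D G (7): add — endpoints in different components.
D F (10): add — endpoints in different components.
E G (12): add — endpoints in different components.
C E (14): add — endpoints in different components.
A E (15): skip — A and E already connected.
B H (15): add — endpoints in different components.
The 3rd edge added is D G.

D-G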